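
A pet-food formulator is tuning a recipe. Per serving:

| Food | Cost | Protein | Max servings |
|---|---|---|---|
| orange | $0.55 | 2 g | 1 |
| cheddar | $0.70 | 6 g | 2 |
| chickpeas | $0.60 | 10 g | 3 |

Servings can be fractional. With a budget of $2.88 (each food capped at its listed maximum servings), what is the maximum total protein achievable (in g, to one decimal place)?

39.3 g

Protein per dollar: chickpeas 16.67, cheddar 8.571, orange 3.636.
Take 3 servings of chickpeas: spends $1.80, +30.0 g protein (running total 30.0 g).
Take 1.543 servings of cheddar: spends $1.08, +9.3 g protein (running total 39.3 g).
Greedy by best ratio exhausts the cost allowance optimally: 39.3 g.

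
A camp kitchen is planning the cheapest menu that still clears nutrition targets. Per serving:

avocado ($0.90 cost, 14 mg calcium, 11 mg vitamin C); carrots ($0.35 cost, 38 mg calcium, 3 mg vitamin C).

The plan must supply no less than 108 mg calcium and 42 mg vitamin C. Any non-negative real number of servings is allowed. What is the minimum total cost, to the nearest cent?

$3.60

A basic optimal solution has at most two foods positive. Try each food alone and each pair with both targets met exactly.
avocado only: max(108/14, 42/11) = 7.714 servings → $6.94.
carrots only: max(108/38, 42/3) = 14 servings → $4.90.
avocado + carrots with both tight: 3.383 servings and 1.596 servings → $3.60.
So the least-cost plan costs $3.60.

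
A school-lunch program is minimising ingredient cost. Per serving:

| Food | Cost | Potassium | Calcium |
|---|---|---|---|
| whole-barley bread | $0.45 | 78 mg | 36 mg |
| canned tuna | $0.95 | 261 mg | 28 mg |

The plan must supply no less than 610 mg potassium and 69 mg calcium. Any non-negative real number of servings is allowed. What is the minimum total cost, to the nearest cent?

For a min-cost LP with two ≥-constraints, a basic feasible solution has at most two positive variables.
whole-barley bread only: max(610/78, 69/36) = 7.821 servings → $3.52.
canned tuna only: max(610/261, 69/28) = 2.464 servings → $2.34.
whole-barley bread + canned tuna with both tight: 0.1288 servings and 2.299 servings → $2.24.
Cheapest feasible corner: $2.24.

$2.24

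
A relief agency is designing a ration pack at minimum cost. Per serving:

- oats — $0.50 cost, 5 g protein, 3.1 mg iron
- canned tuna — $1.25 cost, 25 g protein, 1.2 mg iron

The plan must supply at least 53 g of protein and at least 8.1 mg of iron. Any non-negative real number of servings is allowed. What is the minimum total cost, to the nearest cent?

With two linear requirements the optimum uses one or two foods; enumerate the corners.
oats only: max(53/5, 8.1/3.1) = 10.6 servings → $5.30.
canned tuna only: max(53/25, 8.1/1.2) = 6.75 servings → $8.44.
oats + canned tuna with both tight: 1.943 servings and 1.731 servings → $3.14.
Cheapest feasible corner: $3.14.

$3.14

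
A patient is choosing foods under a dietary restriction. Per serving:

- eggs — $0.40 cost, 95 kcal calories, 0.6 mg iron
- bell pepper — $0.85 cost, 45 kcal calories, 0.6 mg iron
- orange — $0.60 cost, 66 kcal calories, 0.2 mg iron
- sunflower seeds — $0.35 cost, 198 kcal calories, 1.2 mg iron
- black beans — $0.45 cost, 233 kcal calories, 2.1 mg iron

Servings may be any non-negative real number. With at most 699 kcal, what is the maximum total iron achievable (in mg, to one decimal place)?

Iron per kcal: bell pepper 0.01333, black beans 0.009013, eggs 0.006316, sunflower seeds 0.006061, orange 0.00303.
With no serving limits, spend the whole calories allowance on bell pepper: 699 kcal / 45 kcal × 0.6 mg = 9.3 mg.

9.3 mg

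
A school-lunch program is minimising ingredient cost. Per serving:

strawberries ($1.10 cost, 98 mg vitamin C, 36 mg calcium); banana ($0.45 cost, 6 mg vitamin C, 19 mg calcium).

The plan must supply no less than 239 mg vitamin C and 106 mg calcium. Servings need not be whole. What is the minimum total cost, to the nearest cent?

With two linear requirements the optimum uses one or two foods; enumerate the corners.
strawberries only: max(239/98, 106/36) = 2.944 servings → $3.24.
banana only: max(239/6, 106/19) = 39.83 servings → $17.93.
strawberries + banana with both tight: 2.372 servings and 1.084 servings → $3.10.
Cheapest feasible corner: $3.10.

$3.10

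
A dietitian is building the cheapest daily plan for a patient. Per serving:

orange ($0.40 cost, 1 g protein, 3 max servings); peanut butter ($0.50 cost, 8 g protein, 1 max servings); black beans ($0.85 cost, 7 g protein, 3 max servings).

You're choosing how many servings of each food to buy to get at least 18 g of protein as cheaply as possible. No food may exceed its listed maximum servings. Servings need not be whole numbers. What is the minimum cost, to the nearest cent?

Cost per g of protein: peanut butter $0.0625, black beans $0.1214, orange $0.4000.
Take 1 serving of peanut butter: +8.0 g protein for $0.50 (total $0.50, still need 10.0 g).
Take 1.429 servings of black beans: +10.0 g protein for $1.21 (total $1.71, still need 0.0 g).
Filling from the cheapest source first is optimal under one linear minimum: $1.71.

$1.71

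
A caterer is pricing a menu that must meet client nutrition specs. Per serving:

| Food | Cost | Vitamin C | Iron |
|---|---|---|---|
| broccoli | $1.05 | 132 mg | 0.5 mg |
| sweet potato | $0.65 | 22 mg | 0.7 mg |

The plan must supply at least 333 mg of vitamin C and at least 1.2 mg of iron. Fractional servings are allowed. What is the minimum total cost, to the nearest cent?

$2.65

With two linear requirements the optimum uses one or two foods; enumerate the corners.
broccoli only: max(333/132, 1.2/0.5) = 2.523 servings → $2.65.
sweet potato only: max(333/22, 1.2/0.7) = 15.14 servings → $9.84.
broccoli + sweet potato with both targets exact would need a negative amount; discard.
So the least-cost plan costs $2.65.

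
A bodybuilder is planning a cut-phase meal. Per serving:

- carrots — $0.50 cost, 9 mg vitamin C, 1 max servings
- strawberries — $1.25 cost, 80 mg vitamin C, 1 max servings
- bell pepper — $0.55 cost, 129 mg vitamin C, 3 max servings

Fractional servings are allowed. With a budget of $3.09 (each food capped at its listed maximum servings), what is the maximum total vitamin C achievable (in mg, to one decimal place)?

470.4 mg

Vitamin C per dollar: bell pepper 234.5, strawberries 64, carrots 18.
Take 3 servings of bell pepper: spends $1.65, +387.0 mg vitamin C (running total 387.0 mg).
Take 1 serving of strawberries: spends $1.25, +80.0 mg vitamin C (running total 467.0 mg).
Take 0.38 servings of carrots: spends $0.19, +3.4 mg vitamin C (running total 470.4 mg).
Filling greedily by vitamin C-per-dollar is optimal for one linear limit, giving 470.4 mg.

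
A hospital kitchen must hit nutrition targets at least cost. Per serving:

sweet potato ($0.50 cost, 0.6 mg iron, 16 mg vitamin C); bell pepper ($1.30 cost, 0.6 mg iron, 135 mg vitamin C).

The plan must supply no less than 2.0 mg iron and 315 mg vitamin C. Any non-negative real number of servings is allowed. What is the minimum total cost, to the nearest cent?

$3.43

sweet potato only: max(2.0/0.6, 315/16) = 19.69 servings → $9.84.
bell pepper only: max(2.0/0.6, 315/135) = 3.333 servings → $4.33.
sweet potato + bell pepper with both tight: 1.134 servings and 2.199 servings → $3.43.
So the least-cost plan costs $3.43.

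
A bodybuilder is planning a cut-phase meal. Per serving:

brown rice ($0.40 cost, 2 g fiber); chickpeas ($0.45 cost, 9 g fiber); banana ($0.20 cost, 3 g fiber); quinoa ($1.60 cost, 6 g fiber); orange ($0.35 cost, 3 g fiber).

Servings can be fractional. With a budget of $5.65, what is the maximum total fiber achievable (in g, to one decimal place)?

Fiber per dollar: chickpeas 20, banana 15, orange 8.571, brown rice 5, quinoa 3.75.
With no serving limits, spend the whole cost allowance on chickpeas: $5.65 / $0.45 × 9 g = 113.0 g.

113.0 g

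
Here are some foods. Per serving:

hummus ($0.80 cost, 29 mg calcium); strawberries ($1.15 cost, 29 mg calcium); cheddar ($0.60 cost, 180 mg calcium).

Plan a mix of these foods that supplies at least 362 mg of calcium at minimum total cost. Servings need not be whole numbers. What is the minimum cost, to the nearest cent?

$1.21

Cost per mg of calcium: cheddar $0.0033, hummus $0.0276, strawberries $0.0397.
With no serving limits, use only cheddar: 362 mg / 180 mg = 2.011 servings × $0.60 = $1.21.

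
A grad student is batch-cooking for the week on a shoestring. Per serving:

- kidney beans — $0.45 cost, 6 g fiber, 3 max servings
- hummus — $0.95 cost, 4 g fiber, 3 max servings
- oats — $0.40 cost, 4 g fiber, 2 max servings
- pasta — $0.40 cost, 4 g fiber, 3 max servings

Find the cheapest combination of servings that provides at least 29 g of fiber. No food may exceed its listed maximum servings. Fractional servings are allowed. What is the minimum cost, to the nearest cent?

Cost per g of fiber: kidney beans $0.0750, oats $0.1000, pasta $0.1000, hummus $0.2375.
Take 3 servings of kidney beans: +18.0 g fiber for $1.35 (total $1.35, still need 11.0 g).
Take 2 servings of oats: +8.0 g fiber for $0.80 (total $2.15, still need 3.0 g).
Take 0.75 servings of pasta: +3.0 g fiber for $0.30 (total $2.45, still need 0.0 g).
Filling from the cheapest source first is optimal under one linear minimum: $2.45.

$2.45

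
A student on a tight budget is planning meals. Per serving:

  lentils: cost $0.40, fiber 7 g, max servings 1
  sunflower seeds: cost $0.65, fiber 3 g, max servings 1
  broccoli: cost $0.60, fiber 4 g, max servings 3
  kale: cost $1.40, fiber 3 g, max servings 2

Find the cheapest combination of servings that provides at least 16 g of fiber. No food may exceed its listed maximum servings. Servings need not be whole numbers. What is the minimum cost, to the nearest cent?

Cost per g of fiber: lentils $0.0571, broccoli $0.1500, sunflower seeds $0.2167, kale $0.4667.
Take 1 serving of lentils: +7.0 g fiber for $0.40 (total $0.40, still need 9.0 g).
Take 2.25 servings of broccoli: +9.0 g fiber for $1.35 (total $1.75, still need 0.0 g).
Greedy by cheapest-per-g is optimal for a single linear constraint, so the minimum cost is $1.75.

$1.75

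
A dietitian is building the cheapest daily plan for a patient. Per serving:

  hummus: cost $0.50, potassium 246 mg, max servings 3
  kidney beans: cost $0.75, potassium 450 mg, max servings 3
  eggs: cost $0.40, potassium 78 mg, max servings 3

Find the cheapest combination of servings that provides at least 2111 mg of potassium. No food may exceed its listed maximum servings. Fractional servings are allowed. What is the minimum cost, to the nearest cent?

Cost per mg of potassium: kidney beans $0.0017, hummus $0.0020, eggs $0.0051.
Take 3 servings of kidney beans: +1350.0 mg potassium for $2.25 (total $2.25, still need 761.0 mg).
Take 3 servings of hummus: +738.0 mg potassium for $1.50 (total $3.75, still need 23.0 mg).
Take 0.2949 servings of eggs: +23.0 mg potassium for $0.12 (total $3.87, still need 0.0 mg).
Filling from the cheapest source first is optimal under one linear minimum: $3.87.

$3.87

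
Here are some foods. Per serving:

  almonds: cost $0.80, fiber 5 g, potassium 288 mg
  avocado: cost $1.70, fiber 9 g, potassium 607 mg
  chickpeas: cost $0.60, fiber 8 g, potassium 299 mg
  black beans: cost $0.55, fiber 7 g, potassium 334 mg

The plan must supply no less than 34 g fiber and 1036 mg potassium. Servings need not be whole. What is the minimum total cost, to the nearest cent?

With two linear requirements the optimum uses one or two foods; enumerate the corners.
almonds only: max(34/5, 1036/288) = 6.8 servings → $5.44.
avocado only: max(34/9, 1036/607) = 3.778 servings → $6.42.
chickpeas only: max(34/8, 1036/299) = 4.25 servings → $2.55.
black beans only: max(34/7, 1036/334) = 4.857 servings → $2.67.
almonds + avocado: intersection lies outside the first quadrant.
almonds + chickpeas: intersection lies outside the first quadrant.
almonds + black beans: intersection lies outside the first quadrant.
avocado + chickpeas: intersection lies outside the first quadrant.
avocado + black beans: the both-tight solution has a negative serving — not a feasible corner.
chickpeas + black beans: the both-tight solution has a negative serving — not a feasible corner.
So the least-cost plan costs $2.55.

$2.55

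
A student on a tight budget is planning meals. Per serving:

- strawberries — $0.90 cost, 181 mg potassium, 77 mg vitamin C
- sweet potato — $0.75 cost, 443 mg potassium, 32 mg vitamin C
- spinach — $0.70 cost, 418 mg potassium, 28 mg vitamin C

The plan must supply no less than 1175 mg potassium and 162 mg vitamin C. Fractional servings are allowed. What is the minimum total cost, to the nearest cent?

$2.71

At the optimum either one food covers both requirements or two foods hit both targets exactly; no other combination can be cheaper.
strawberries only: max(1175/181, 162/77) = 6.492 servings → $5.84.
sweet potato only: max(1175/443, 162/32) = 5.062 servings → $3.80.
spinach only: max(1175/418, 162/28) = 5.786 servings → $4.05.
strawberries + sweet potato with both tight: 1.206 servings and 2.159 servings → $2.71.
strawberries + spinach with both tight: 1.284 servings and 2.255 servings → $2.73.
sweet potato + spinach: intersection lies outside the first quadrant.
Cheapest feasible corner: $2.71.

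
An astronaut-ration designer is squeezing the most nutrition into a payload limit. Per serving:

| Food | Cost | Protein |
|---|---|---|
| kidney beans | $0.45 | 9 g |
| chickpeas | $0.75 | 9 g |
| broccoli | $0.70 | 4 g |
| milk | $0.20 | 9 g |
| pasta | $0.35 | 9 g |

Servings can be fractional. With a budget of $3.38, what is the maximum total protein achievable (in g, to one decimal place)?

152.1 g

Protein per dollar: milk 45, pasta 25.71, kidney beans 20, chickpeas 12, broccoli 5.714.
With no serving limits, spend the whole cost allowance on milk: $3.38 / $0.20 × 9 g = 152.1 g.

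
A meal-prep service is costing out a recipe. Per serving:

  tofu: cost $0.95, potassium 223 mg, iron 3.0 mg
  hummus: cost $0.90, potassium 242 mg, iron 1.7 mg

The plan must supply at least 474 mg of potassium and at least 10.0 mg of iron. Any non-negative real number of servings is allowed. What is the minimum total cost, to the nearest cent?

$3.17

tofu only: max(474/223, 10.0/3.0) = 3.333 servings → $3.17.
hummus only: max(474/242, 10.0/1.7) = 5.882 servings → $5.29.
tofu + hummus: the both-tight solution has a negative serving — not a feasible corner.
So the least-cost plan costs $3.17.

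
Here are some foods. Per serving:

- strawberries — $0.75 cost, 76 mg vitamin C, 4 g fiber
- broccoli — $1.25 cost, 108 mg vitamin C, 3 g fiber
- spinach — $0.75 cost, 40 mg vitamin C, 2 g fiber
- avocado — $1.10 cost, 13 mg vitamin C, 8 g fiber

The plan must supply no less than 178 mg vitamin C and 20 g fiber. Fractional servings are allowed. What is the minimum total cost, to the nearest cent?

Minimising a linear cost over {vitamin C ≥ 178, fiber ≥ 20, servings ≥ 0} — the optimum is at a vertex, using one or two foods.
strawberries only: max(178/76, 20/4) = 5 servings → $3.75.
broccoli only: max(178/108, 20/3) = 6.667 servings → $8.33.
spinach only: max(178/40, 20/2) = 10 servings → $7.50.
avocado only: max(178/13, 20/8) = 13.69 servings → $15.06.
strawberries + broccoli: the both-tight solution has a negative serving — not a feasible corner.
strawberries + spinach: intersection lies outside the first quadrant.
strawberries + avocado with both tight: 2.094 servings and 1.453 servings → $3.17.
broccoli + spinach: the both-tight solution has a negative serving — not a feasible corner.
broccoli + avocado with both tight: 1.411 servings and 1.971 servings → $3.93.
spinach + avocado with both tight: 3.959 servings and 1.51 servings → $4.63.
So the least-cost plan costs $3.17.

$3.17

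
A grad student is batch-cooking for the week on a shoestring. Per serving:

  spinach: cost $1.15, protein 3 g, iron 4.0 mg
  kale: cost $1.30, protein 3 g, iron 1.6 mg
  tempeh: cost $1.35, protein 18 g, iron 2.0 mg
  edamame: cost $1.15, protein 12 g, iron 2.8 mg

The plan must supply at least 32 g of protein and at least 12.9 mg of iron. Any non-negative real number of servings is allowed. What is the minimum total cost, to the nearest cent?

$4.49

spinach only: max(32/3, 12.9/4.0) = 10.67 servings → $12.27.
kale only: max(32/3, 12.9/1.6) = 10.67 servings → $13.87.
tempeh only: max(32/18, 12.9/2.0) = 6.45 servings → $8.71.
edamame only: max(32/12, 12.9/2.8) = 4.607 servings → $5.30.
spinach + kale: intersection lies outside the first quadrant.
spinach + tempeh with both tight: 2.548 servings and 1.353 servings → $4.76.
spinach + edamame with both tight: 1.646 servings and 2.255 servings → $4.49.
kale + tempeh with both tight: 7.377 servings and 0.5482 servings → $10.33.
kale + edamame with both tight: 6.037 servings and 1.157 servings → $9.18.
tempeh + edamame: intersection lies outside the first quadrant.
The minimum over all feasible corners is $4.49.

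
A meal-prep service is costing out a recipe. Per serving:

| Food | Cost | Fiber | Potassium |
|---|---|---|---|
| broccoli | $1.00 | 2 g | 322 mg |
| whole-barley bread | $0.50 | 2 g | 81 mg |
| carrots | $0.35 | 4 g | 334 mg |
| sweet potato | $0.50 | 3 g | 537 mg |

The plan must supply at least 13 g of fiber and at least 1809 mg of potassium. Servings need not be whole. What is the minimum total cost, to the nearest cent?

$1.74

Check every corner: each single food scaled to meet both minima, and each pair solved so both constraints bind.
broccoli only: max(13/2, 1809/322) = 6.5 servings → $6.50.
whole-barley bread only: max(13/2, 1809/81) = 22.33 servings → $11.17.
carrots only: max(13/4, 1809/334) = 5.416 servings → $1.90.
sweet potato only: max(13/3, 1809/537) = 4.333 servings → $2.17.
broccoli + whole-barley bread with both tight: 5.322 servings and 1.178 servings → $5.91.
broccoli + carrots with both tight: 4.668 servings and 0.9161 servings → $4.99.
broccoli + sweet potato: intersection lies outside the first quadrant.
whole-barley bread + carrots with both targets exact would need a negative amount; discard.
whole-barley bread + sweet potato with both tight: 1.87 servings and 3.087 servings → $2.48.
carrots + sweet potato with both tight: 1.356 servings and 2.525 servings → $1.74.
The minimum over all feasible corners is $1.74.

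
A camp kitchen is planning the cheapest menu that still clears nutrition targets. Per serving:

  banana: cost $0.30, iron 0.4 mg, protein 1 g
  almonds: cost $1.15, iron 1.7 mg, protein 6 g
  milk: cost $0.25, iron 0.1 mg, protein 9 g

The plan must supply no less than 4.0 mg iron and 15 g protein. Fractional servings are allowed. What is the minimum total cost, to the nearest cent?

$2.72

An LP optimum is at a vertex; with two nutrient constraints at most two foods are used. Check each candidate.
banana only: max(4.0/0.4, 15/1) = 15 servings → $4.50.
almonds only: max(4.0/1.7, 15/6) = 2.5 servings → $2.88.
milk only: max(4.0/0.1, 15/9) = 40 servings → $10.00.
banana + almonds with both targets exact would need a negative amount; discard.
banana + milk with both tight: 9.857 servings and 0.5714 servings → $3.10.
almonds + milk with both tight: 2.347 servings and 0.102 servings → $2.72.
So the least-cost plan costs $2.72.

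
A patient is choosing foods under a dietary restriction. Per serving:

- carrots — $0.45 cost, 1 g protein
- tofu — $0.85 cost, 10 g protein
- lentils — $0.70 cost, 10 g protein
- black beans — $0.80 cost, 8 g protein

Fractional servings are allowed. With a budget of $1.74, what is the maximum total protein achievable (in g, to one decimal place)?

Protein per dollar: lentils 14.29, tofu 11.76, black beans 10, carrots 2.222.
With no serving limits, spend the whole cost allowance on lentils: $1.74 / $0.70 × 10 g = 24.9 g.

24.9 g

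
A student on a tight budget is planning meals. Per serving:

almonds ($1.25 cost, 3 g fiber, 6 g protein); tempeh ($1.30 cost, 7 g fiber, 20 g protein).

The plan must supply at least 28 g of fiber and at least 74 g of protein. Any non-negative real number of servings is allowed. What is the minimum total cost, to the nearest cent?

$5.20

At the optimum either one food covers both requirements or two foods hit both targets exactly; no other combination can be cheaper.
almonds only: max(28/3, 74/6) = 12.33 servings → $15.42.
tempeh only: max(28/7, 74/20) = 4 servings → $5.20.
almonds + tempeh with both tight: 2.333 servings and 3 servings → $6.82.
So the least-cost plan costs $5.20.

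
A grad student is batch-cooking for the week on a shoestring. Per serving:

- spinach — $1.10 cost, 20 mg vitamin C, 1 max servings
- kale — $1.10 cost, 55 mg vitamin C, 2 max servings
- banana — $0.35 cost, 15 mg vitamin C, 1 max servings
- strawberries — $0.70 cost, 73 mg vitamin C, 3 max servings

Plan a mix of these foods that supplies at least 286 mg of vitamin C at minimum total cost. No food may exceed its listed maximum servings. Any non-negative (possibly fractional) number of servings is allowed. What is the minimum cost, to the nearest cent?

$3.44

Cost per mg of vitamin C: strawberries $0.0096, kale $0.0200, banana $0.0233, spinach $0.0550.
Take 3 servings of strawberries: +219.0 mg vitamin C for $2.10 (total $2.10, still need 67.0 mg).
Take 1.218 servings of kale: +67.0 mg vitamin C for $1.34 (total $3.44, still need 0.0 mg).
Filling from the cheapest source first is optimal under one linear minimum: $3.44.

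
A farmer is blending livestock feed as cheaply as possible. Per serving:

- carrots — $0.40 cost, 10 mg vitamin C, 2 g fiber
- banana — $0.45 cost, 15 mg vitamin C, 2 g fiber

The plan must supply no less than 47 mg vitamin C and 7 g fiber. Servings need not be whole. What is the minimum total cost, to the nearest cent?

For a min-cost LP with two ≥-constraints, a basic feasible solution has at most two positive variables.
carrots only: max(47/10, 7/2) = 4.7 servings → $1.88.
banana only: max(47/15, 7/2) = 3.5 servings → $1.57.
carrots + banana with both tight: 1.1 servings and 2.4 servings → $1.52.
Cheapest feasible corner: $1.52.

$1.52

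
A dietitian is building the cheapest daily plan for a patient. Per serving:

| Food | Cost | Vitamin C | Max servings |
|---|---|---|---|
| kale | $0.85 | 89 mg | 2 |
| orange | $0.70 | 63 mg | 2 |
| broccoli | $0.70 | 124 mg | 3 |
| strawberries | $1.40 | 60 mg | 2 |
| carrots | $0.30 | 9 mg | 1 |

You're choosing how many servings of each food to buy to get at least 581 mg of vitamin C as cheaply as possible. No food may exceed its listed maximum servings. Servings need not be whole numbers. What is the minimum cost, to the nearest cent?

$4.14

Cost per mg of vitamin C: broccoli $0.0056, kale $0.0096, orange $0.0111, strawberries $0.0233, carrots $0.0333.
Take 3 servings of broccoli: +372.0 mg vitamin C for $2.10 (total $2.10, still need 209.0 mg).
Take 2 servings of kale: +178.0 mg vitamin C for $1.70 (total $3.80, still need 31.0 mg).
Take 0.4921 servings of orange: +31.0 mg vitamin C for $0.34 (total $4.14, still need 0.0 mg).
Greedy by cheapest-per-mg is optimal for a single linear constraint, so the minimum cost is $4.14.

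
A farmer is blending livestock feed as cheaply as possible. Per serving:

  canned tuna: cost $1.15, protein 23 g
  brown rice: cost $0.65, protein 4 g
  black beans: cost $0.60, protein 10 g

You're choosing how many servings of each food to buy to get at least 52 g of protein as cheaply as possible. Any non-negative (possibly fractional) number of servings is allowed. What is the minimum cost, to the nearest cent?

Cost per g of protein: canned tuna $0.0500, black beans $0.0600, brown rice $0.1625.
With no serving limits, use only canned tuna: 52 g / 23 g = 2.261 servings × $1.15 = $2.60.

$2.60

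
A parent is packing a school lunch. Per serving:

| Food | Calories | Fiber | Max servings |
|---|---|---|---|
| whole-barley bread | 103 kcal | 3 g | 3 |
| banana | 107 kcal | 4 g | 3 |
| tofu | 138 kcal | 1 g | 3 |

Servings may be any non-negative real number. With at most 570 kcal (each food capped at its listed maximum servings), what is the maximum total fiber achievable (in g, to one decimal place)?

19.3 g

Fiber per kcal: banana 0.03738, whole-barley bread 0.02913, tofu 0.007246.
Take 3 servings of banana: uses 321 kcal, +12.0 g fiber (running total 12.0 g).
Take 2.417 servings of whole-barley bread: uses 249 kcal, +7.3 g fiber (running total 19.3 g).
Greedy by best ratio exhausts the calories allowance optimally: 19.3 g.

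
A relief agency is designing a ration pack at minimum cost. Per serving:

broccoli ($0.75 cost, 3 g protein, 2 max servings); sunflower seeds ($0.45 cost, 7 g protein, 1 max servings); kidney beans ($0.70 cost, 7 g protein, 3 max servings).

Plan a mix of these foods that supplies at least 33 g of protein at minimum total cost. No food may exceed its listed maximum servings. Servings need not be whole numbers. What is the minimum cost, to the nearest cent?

$3.80

Cost per g of protein: sunflower seeds $0.0643, kidney beans $0.1000, broccoli $0.2500.
Take 1 serving of sunflower seeds: +7.0 g protein for $0.45 (total $0.45, still need 26.0 g).
Take 3 servings of kidney beans: +21.0 g protein for $2.10 (total $2.55, still need 5.0 g).
Take 1.667 servings of broccoli: +5.0 g protein for $1.25 (total $3.80, still need 0.0 g).
Greedy by cheapest-per-g is optimal for a single linear constraint, so the minimum cost is $3.80.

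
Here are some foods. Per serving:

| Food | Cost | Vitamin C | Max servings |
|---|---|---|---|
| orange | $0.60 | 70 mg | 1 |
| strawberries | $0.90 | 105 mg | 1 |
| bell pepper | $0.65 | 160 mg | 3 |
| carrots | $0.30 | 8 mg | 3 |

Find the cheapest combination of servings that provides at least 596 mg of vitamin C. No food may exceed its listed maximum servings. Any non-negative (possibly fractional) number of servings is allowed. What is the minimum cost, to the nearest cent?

Cost per mg of vitamin C: bell pepper $0.0041, orange $0.0086, strawberries $0.0086, carrots $0.0375.
Take 3 servings of bell pepper: +480.0 mg vitamin C for $1.95 (total $1.95, still need 116.0 mg).
Take 1 serving of orange: +70.0 mg vitamin C for $0.60 (total $2.55, still need 46.0 mg).
Take 0.4381 servings of strawberries: +46.0 mg vitamin C for $0.39 (total $2.94, still need 0.0 mg).
Greedy by cheapest-per-mg is optimal for a single linear constraint, so the minimum cost is $2.94.

$2.94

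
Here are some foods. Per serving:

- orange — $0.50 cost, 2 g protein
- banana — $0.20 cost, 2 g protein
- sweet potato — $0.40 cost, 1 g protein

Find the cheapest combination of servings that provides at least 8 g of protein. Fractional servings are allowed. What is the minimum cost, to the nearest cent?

Cost per g of protein: banana $0.1000, orange $0.2500, sweet potato $0.4000.
With no serving limits, use only banana: 8 g / 2 g = 4 servings × $0.20 = $0.80.

$0.80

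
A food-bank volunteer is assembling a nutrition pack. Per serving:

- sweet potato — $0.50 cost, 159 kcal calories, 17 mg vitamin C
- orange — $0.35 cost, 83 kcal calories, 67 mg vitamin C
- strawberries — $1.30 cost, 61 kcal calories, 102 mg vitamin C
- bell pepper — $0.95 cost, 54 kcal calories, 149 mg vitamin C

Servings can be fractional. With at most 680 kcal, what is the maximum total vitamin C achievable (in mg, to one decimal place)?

Vitamin C per kcal: bell pepper 2.759, strawberries 1.672, orange 0.8072, sweet potato 0.1069.
With no serving limits, spend the whole calories allowance on bell pepper: 680 kcal / 54 kcal × 149 mg = 1876.3 mg.

1876.3 mg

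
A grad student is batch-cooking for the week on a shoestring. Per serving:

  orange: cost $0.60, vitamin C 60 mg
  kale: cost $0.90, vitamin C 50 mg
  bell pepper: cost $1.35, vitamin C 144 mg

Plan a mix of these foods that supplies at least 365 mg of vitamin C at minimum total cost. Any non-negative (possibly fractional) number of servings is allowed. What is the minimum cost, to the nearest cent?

Cost per mg of vitamin C: bell pepper $0.0094, orange $0.0100, kale $0.0180.
With no serving limits, use only bell pepper: 365 mg / 144 mg = 2.535 servings × $1.35 = $3.42.

$3.42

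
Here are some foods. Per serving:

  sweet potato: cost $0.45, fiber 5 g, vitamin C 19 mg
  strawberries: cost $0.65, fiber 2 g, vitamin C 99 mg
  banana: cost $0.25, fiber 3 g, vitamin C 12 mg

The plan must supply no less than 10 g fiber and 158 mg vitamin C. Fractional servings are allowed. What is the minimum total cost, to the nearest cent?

$1.46

The cheapest plan sits at a corner of the feasible region — with two constraints it uses at most two foods.
sweet potato only: max(10/5, 158/19) = 8.316 servings → $3.74.
strawberries only: max(10/2, 158/99) = 5 servings → $3.25.
banana only: max(10/3, 158/12) = 13.17 servings → $3.29.
sweet potato + strawberries with both tight: 1.475 servings and 1.313 servings → $1.52.
sweet potato + banana: the both-tight solution has a negative serving — not a feasible corner.
strawberries + banana with both tight: 1.297 servings and 2.469 servings → $1.46.
The minimum over all feasible corners is $1.46.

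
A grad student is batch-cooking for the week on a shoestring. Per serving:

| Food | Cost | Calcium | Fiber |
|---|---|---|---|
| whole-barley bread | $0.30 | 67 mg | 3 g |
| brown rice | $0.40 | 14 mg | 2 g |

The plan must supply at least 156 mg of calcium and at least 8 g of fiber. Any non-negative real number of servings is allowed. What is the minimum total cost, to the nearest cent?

$0.80

Compare the cost at each extreme point of the feasible region.
whole-barley bread only: max(156/67, 8/3) = 2.667 servings → $0.80.
brown rice only: max(156/14, 8/2) = 11.14 servings → $4.46.
whole-barley bread + brown rice with both tight: 2.174 servings and 0.7391 servings → $0.95.
Cheapest feasible corner: $0.80.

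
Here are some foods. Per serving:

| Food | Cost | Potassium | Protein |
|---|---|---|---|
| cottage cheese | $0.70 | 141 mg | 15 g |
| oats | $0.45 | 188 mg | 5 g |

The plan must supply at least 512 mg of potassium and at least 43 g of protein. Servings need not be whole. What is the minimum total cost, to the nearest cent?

Compare the cost at each extreme point of the feasible region.
cottage cheese only: max(512/141, 43/15) = 3.631 servings → $2.54.
oats only: max(512/188, 43/5) = 8.6 servings → $3.87.
cottage cheese + oats with both tight: 2.612 servings and 0.7645 servings → $2.17.
Cheapest feasible corner: $2.17.

$2.17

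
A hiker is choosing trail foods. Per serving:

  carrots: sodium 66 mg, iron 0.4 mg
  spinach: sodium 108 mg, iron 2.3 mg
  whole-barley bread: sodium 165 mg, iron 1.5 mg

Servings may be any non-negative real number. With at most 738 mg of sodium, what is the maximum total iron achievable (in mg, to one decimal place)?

Iron per mg sodium: spinach 0.0213, whole-barley bread 0.009091, carrots 0.006061.
With no serving limits, spend the whole sodium allowance on spinach: 738 mg / 108 mg × 2.3 mg = 15.7 mg.

15.7 mg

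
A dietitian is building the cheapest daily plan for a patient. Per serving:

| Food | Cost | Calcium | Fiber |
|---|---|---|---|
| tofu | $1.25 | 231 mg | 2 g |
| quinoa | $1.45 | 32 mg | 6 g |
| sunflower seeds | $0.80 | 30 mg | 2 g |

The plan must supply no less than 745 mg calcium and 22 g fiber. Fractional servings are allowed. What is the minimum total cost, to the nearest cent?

$7.50

This is a tiny linear program; its minimum lies at a vertex of the feasible set. List the vertices and price them.
tofu only: max(745/231, 22/2) = 11 servings → $13.75.
quinoa only: max(745/32, 22/6) = 23.28 servings → $33.76.
sunflower seeds only: max(745/30, 22/2) = 24.83 servings → $19.87.
tofu + quinoa with both tight: 2.849 servings and 2.717 servings → $7.50.
tofu + sunflower seeds with both tight: 2.065 servings and 8.935 servings → $9.73.
quinoa + sunflower seeds with both targets exact would need a negative amount; discard.
So the least-cost plan costs $7.50.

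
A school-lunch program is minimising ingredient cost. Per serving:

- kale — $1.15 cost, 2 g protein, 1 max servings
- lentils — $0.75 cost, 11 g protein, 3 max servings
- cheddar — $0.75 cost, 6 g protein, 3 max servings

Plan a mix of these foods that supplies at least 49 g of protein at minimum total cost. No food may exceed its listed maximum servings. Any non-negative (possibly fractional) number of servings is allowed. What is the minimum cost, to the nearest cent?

$4.25

Cost per g of protein: lentils $0.0682, cheddar $0.1250, kale $0.5750.
Take 3 servings of lentils: +33.0 g protein for $2.25 (total $2.25, still need 16.0 g).
Take 2.667 servings of cheddar: +16.0 g protein for $2.00 (total $4.25, still need 0.0 g).
Greedy by cheapest-per-g is optimal for a single linear constraint, so the minimum cost is $4.25.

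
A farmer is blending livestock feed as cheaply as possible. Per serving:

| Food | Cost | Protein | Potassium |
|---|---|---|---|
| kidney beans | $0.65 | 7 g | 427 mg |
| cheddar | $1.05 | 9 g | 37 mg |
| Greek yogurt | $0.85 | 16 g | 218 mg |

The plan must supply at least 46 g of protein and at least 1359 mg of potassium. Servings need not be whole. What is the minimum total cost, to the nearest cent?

This is a tiny linear program; its minimum lies at a vertex of the feasible set. List the vertices and price them.
kidney beans only: max(46/7, 1359/427) = 6.571 servings → $4.27.
cheddar only: max(46/9, 1359/37) = 36.73 servings → $38.57.
Greek yogurt only: max(46/16, 1359/218) = 6.234 servings → $5.30.
kidney beans + cheddar with both tight: 2.938 servings and 2.826 servings → $4.88.
kidney beans + Greek yogurt with both tight: 2.208 servings and 1.909 servings → $3.06.
cheddar + Greek yogurt: intersection lies outside the first quadrant.
So the least-cost plan costs $3.06.

$3.06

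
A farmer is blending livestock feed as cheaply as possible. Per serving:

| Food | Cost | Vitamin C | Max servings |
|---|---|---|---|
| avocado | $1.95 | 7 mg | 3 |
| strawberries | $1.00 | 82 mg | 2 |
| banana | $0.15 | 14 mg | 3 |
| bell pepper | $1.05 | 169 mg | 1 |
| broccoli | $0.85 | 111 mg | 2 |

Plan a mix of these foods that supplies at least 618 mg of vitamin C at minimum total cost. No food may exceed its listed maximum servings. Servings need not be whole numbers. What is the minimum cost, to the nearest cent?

Cost per mg of vitamin C: bell pepper $0.0062, broccoli $0.0077, banana $0.0107, strawberries $0.0122, avocado $0.2786.
Take 1 serving of bell pepper: +169.0 mg vitamin C for $1.05 (total $1.05, still need 449.0 mg).
Take 2 servings of broccoli: +222.0 mg vitamin C for $1.70 (total $2.75, still need 227.0 mg).
Take 3 servings of banana: +42.0 mg vitamin C for $0.45 (total $3.20, still need 185.0 mg).
Take 2 servings of strawberries: +164.0 mg vitamin C for $2.00 (total $5.20, still need 21.0 mg).
Take 3 servings of avocado: +21.0 mg vitamin C for $5.85 (total $11.05, still need 0.0 mg).
Filling from the cheapest source first is optimal under one linear minimum: $11.05.

$11.05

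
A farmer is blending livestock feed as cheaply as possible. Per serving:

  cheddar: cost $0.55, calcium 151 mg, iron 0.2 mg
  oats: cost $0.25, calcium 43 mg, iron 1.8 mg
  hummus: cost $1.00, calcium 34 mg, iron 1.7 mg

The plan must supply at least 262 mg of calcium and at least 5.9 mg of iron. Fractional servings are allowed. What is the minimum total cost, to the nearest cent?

The cheapest plan sits at a corner of the feasible region — with two constraints it uses at most two foods.
cheddar only: max(262/151, 5.9/0.2) = 29.5 servings → $16.23.
oats only: max(262/43, 5.9/1.8) = 6.093 servings → $1.52.
hummus only: max(262/34, 5.9/1.7) = 7.706 servings → $7.71.
cheddar + oats with both tight: 0.8279 servings and 3.186 servings → $1.25.
cheddar + hummus with both tight: 0.9796 servings and 3.355 servings → $3.89.
oats + hummus: intersection lies outside the first quadrant.
So the least-cost plan costs $1.25.

$1.25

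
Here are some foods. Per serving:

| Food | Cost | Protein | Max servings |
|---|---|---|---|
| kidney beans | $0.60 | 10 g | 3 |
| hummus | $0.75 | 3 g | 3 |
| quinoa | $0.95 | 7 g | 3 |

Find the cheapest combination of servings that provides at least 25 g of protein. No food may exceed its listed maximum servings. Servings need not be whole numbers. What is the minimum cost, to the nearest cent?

$1.50

Cost per g of protein: kidney beans $0.0600, quinoa $0.1357, hummus $0.2500.
Take 2.5 servings of kidney beans: +25.0 g protein for $1.50 (total $1.50, still need 0.0 g).
Greedy by cheapest-per-g is optimal for a single linear constraint, so the minimum cost is $1.50.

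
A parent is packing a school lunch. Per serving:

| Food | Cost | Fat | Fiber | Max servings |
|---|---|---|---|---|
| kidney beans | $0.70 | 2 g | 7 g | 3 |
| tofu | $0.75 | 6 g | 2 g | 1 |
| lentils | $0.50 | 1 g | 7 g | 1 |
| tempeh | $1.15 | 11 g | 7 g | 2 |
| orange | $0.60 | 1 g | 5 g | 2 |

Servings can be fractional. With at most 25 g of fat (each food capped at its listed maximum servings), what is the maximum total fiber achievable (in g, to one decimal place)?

48.2 g

Fiber per g fat: lentils 7, orange 5, kidney beans 3.5, tempeh 0.6364, tofu 0.3333.
Take 1 serving of lentils: uses 1 g fat, +7.0 g fiber (running total 7.0 g).
Take 2 servings of orange: uses 2 g fat, +10.0 g fiber (running total 17.0 g).
Take 3 servings of kidney beans: uses 6 g fat, +21.0 g fiber (running total 38.0 g).
Take 1.455 servings of tempeh: uses 16 g fat, +10.2 g fiber (running total 48.2 g).
Filling greedily by fiber-per-g fat is optimal for one linear limit, giving 48.2 g.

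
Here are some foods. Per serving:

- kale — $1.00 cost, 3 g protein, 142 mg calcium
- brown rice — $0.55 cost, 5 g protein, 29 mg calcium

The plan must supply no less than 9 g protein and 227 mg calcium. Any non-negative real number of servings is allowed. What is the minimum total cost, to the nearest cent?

$1.93

Compare the cost at each extreme point of the feasible region.
kale only: max(9/3, 227/142) = 3 servings → $3.00.
brown rice only: max(9/5, 227/29) = 7.828 servings → $4.31.
kale + brown rice with both tight: 1.403 servings and 0.9583 servings → $1.93.
The minimum over all feasible corners is $1.93.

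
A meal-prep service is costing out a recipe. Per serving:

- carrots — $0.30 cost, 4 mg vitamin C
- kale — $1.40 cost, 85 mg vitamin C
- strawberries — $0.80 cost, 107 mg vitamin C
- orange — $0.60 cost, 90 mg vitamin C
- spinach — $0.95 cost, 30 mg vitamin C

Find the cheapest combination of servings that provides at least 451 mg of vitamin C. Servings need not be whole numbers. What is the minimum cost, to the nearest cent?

$3.01

Cost per mg of vitamin C: orange $0.0067, strawberries $0.0075, kale $0.0165, spinach $0.0317, carrots $0.0750.
With no serving limits, use only orange: 451 mg / 90 mg = 5.011 servings × $0.60 = $3.01.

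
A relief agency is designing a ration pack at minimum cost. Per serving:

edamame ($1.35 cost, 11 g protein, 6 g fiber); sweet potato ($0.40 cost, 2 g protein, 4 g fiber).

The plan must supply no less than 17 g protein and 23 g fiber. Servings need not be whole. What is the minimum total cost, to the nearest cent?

$2.82

Two binding constraints pin down two serving amounts, so the optimal mix uses at most two foods. The candidates are each food alone (scaled to the tighter of protein/fiber) and each pair with both constraints tight.
edamame only: max(17/11, 23/6) = 3.833 servings → $5.17.
sweet potato only: max(17/2, 23/4) = 8.5 servings → $3.40.
edamame + sweet potato with both tight: 0.6875 servings and 4.719 servings → $2.82.
The minimum over all feasible corners is $2.82.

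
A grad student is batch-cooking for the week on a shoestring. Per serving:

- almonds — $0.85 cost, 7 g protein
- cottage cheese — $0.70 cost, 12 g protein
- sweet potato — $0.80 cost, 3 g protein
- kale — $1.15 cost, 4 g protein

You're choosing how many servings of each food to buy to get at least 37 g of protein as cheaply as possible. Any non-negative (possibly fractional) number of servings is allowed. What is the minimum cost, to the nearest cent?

Cost per g of protein: cottage cheese $0.0583, almonds $0.1214, sweet potato $0.2667, kale $0.2875.
With no serving limits, use only cottage cheese: 37 g / 12 g = 3.083 servings × $0.70 = $2.16.

$2.16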